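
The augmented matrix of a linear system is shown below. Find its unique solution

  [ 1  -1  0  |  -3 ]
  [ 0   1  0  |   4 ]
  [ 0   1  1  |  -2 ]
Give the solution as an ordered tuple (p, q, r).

R3 ← R3 − R2
  [ 1  -1  0  |  -3 ]
  [ 0   1  0  |   4 ]
  [ 0   0  1  |  -6 ]
R1 ← R1 + R2
  [ 1  0  0  |   1 ]
  [ 0  1  0  |   4 ]
  [ 0  0  1  |  -6 ]
Reading off the last column: p = 1, q = 4, r = -6.

(1, 4, -6)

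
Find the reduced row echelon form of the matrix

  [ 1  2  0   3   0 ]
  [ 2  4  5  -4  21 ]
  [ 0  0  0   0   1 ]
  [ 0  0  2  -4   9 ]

[[1, 2, 0, 3, 0], [0, 0, 1, -2, 0], [0, 0, 0, 0, 1], [0, 0, 0, 0, 0]]

r2 ← r2 − 2·r1
  [ 1  2  0    3   0 ]
  [ 0  0  5  -10  21 ]
  [ 0  0  0    0   1 ]
  [ 0  0  2   -4   9 ]
r2 ← 1/5·r2
  [ 1  2  0   3     0 ]
  [ 0  0  1  -2  21/5 ]
  [ 0  0  0   0     1 ]
  [ 0  0  2  -4     9 ]
r4 ← r4 − 2·r2
  [ 1  2  0   3     0 ]
  [ 0  0  1  -2  21/5 ]
  [ 0  0  0   0     1 ]
  [ 0  0  0   0   3/5 ]
r4 ← r4 − 3/5·r3
  [ 1  2  0   3     0 ]
  [ 0  0  1  -2  21/5 ]
  [ 0  0  0   0     1 ]
  [ 0  0  0   0     0 ]
r2 ← r2 − 21/5·r3
  [ 1  2  0   3  0 ]
  [ 0  0  1  -2  0 ]
  [ 0  0  0   0  1 ]
  [ 0  0  0   0  0 ]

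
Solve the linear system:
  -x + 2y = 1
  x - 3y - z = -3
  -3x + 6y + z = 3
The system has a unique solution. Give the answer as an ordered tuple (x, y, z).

Form the augmented matrix and row-reduce:
  [ -1   2   0  |   1 ]
  [  1  -3  -1  |  -3 ]
  [ -3   6   1  |   3 ]
R1 → -1·R1
  [  1  -2   0  |  -1 ]
  [  1  -3  -1  |  -3 ]
  [ -3   6   1  |   3 ]
R2 → R2 − R1
  [  1  -2   0  |  -1 ]
  [  0  -1  -1  |  -2 ]
  [ -3   6   1  |   3 ]
R3 → R3 + 3·R1
  [ 1  -2   0  |  -1 ]
  [ 0  -1  -1  |  -2 ]
  [ 0   0   1  |   0 ]
R2 → -1·R2
  [ 1  -2  0  |  -1 ]
  [ 0   1  1  |   2 ]
  [ 0   0  1  |   0 ]
R2 → R2 − R3
  [ 1  -2  0  |  -1 ]
  [ 0   1  0  |   2 ]
  [ 0   0  1  |   0 ]
R1 → R1 + 2·R2
  [ 1  0  0  |  3 ]
  [ 0  1  0  |  2 ]
  [ 0  0  1  |  0 ]
Reading off the last column: x = 3, y = 2, z = 0.

(3, 2, 0)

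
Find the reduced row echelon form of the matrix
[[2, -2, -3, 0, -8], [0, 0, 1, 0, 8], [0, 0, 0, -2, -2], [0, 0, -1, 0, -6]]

[[1, -1, 0, 0, 0], [0, 0, 1, 0, 0], [0, 0, 0, 1, 0], [0, 0, 0, 0, 1]]

R1 ← 1/2·R1
R4 ← R4 + R2
R3 ← -1/2·R3
R4 ← 1/2·R4
R3 ← R3 − R4
R2 ← R2 − 8·R4
R1 ← R1 + 4·R4
R1 ← R1 + 3/2·R2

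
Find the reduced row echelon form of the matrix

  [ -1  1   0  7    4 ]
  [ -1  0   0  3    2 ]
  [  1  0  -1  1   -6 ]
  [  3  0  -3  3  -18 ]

R1 -> -1·R1
  [  1  -1   0  -7   -4 ]
  [ -1   0   0   3    2 ]
  [  1   0  -1   1   -6 ]
  [  3   0  -3   3  -18 ]
R2 -> R2 + R1
  [ 1  -1   0  -7   -4 ]
  [ 0  -1   0  -4   -2 ]
  [ 1   0  -1   1   -6 ]
  [ 3   0  -3   3  -18 ]
R3 -> R3 − R1
  [ 1  -1   0  -7   -4 ]
  [ 0  -1   0  -4   -2 ]
  [ 0   1  -1   8   -2 ]
  [ 3   0  -3   3  -18 ]
R4 -> R4 − 3·R1
  [ 1  -1   0  -7  -4 ]
  [ 0  -1   0  -4  -2 ]
  [ 0   1  -1   8  -2 ]
  [ 0   3  -3  24  -6 ]
R2 -> -1·R2
  [ 1  -1   0  -7  -4 ]
  [ 0   1   0   4   2 ]
  [ 0   1  -1   8  -2 ]
  [ 0   3  -3  24  -6 ]
R3 -> R3 − R2
  [ 1  -1   0  -7  -4 ]
  [ 0   1   0   4   2 ]
  [ 0   0  -1   4  -4 ]
  [ 0   3  -3  24  -6 ]
R4 -> R4 − 3·R2
  [ 1  -1   0  -7   -4 ]
  [ 0   1   0   4    2 ]
  [ 0   0  -1   4   -4 ]
  [ 0   0  -3  12  -12 ]
R3 -> -1·R3
  [ 1  -1   0  -7   -4 ]
  [ 0   1   0   4    2 ]
  [ 0   0   1  -4    4 ]
  [ 0   0  -3  12  -12 ]
R4 -> R4 + 3·R3
  [ 1  -1  0  -7  -4 ]
  [ 0   1  0   4   2 ]
  [ 0   0  1  -4   4 ]
  [ 0   0  0   0   0 ]
R1 -> R1 + R2
  [ 1  0  0  -3  -2 ]
  [ 0  1  0   4   2 ]
  [ 0  0  1  -4   4 ]
  [ 0  0  0   0   0 ]

[[1, 0, 0, -3, -2], [0, 1, 0, 4, 2], [0, 0, 1, -4, 4], [0, 0, 0, 0, 0]]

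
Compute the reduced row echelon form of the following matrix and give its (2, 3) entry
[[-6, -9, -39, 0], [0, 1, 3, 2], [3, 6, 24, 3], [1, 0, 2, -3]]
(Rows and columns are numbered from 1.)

Multiply r1 by -1/6.
  [ 1  3/2  13/2   0 ]
  [ 0    1     3   2 ]
  [ 3    6    24   3 ]
  [ 1    0     2  -3 ]
Subtract 3 times r1 from r3.
  [ 1  3/2  13/2   0 ]
  [ 0    1     3   2 ]
  [ 0  3/2   9/2   3 ]
  [ 1    0     2  -3 ]
Subtract r1 from r4.
  [ 1   3/2  13/2   0 ]
  [ 0     1     3   2 ]
  [ 0   3/2   9/2   3 ]
  [ 0  -3/2  -9/2  -3 ]
Subtract 3/2 times r2 from r3.
  [ 1   3/2  13/2   0 ]
  [ 0     1     3   2 ]
  [ 0     0     0   0 ]
  [ 0  -3/2  -9/2  -3 ]
Add 3/2 times r2 to r4.
  [ 1  3/2  13/2  0 ]
  [ 0    1     3  2 ]
  [ 0    0     0  0 ]
  [ 0    0     0  0 ]
Subtract 3/2 times r2 from r1.
  [ 1  0  2  -3 ]
  [ 0  1  3   2 ]
  [ 0  0  0   0 ]
  [ 0  0  0   0 ]

3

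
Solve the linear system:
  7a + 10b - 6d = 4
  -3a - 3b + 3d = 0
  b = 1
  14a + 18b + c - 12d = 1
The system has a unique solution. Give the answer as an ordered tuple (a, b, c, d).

(0, 1, -5, 1)

Form the augmented matrix and row-reduce:
  [  7  10  0   -6  |  4 ]
  [ -3  -3  0    3  |  0 ]
  [  0   1  0    0  |  1 ]
  [ 14  18  1  -12  |  1 ]
R1 -> 1/7·R1
  [  1  10/7  0  -6/7  |  4/7 ]
  [ -3    -3  0     3  |    0 ]
  [  0     1  0     0  |    1 ]
  [ 14    18  1   -12  |    1 ]
R2 -> R2 + 3·R1
  [  1  10/7  0  -6/7  |   4/7 ]
  [  0   9/7  0   3/7  |  12/7 ]
  [  0     1  0     0  |     1 ]
  [ 14    18  1   -12  |     1 ]
R4 -> R4 − 14·R1
  [ 1  10/7  0  -6/7  |   4/7 ]
  [ 0   9/7  0   3/7  |  12/7 ]
  [ 0     1  0     0  |     1 ]
  [ 0    -2  1     0  |    -7 ]
R2 -> 7/9·R2
  [ 1  10/7  0  -6/7  |  4/7 ]
  [ 0     1  0   1/3  |  4/3 ]
  [ 0     1  0     0  |    1 ]
  [ 0    -2  1     0  |   -7 ]
R3 -> R3 − R2
  [ 1  10/7  0  -6/7  |   4/7 ]
  [ 0     1  0   1/3  |   4/3 ]
  [ 0     0  0  -1/3  |  -1/3 ]
  [ 0    -2  1     0  |    -7 ]
R4 -> R4 + 2·R2
  [ 1  10/7  0  -6/7  |    4/7 ]
  [ 0     1  0   1/3  |    4/3 ]
  [ 0     0  0  -1/3  |   -1/3 ]
  [ 0     0  1   2/3  |  -13/3 ]
R3 ↔ R4
  [ 1  10/7  0  -6/7  |    4/7 ]
  [ 0     1  0   1/3  |    4/3 ]
  [ 0     0  1   2/3  |  -13/3 ]
  [ 0     0  0  -1/3  |   -1/3 ]
R4 -> -3·R4
  [ 1  10/7  0  -6/7  |    4/7 ]
  [ 0     1  0   1/3  |    4/3 ]
  [ 0     0  1   2/3  |  -13/3 ]
  [ 0     0  0     1  |      1 ]
R3 -> R3 − 2/3·R4
  [ 1  10/7  0  -6/7  |  4/7 ]
  [ 0     1  0   1/3  |  4/3 ]
  [ 0     0  1     0  |   -5 ]
  [ 0     0  0     1  |    1 ]
R2 -> R2 − 1/3·R4
  [ 1  10/7  0  -6/7  |  4/7 ]
  [ 0     1  0     0  |    1 ]
  [ 0     0  1     0  |   -5 ]
  [ 0     0  0     1  |    1 ]
R1 -> R1 + 6/7·R4
  [ 1  10/7  0  0  |  10/7 ]
  [ 0     1  0  0  |     1 ]
  [ 0     0  1  0  |    -5 ]
  [ 0     0  0  1  |     1 ]
R1 -> R1 − 10/7·R2
  [ 1  0  0  0  |   0 ]
  [ 0  1  0  0  |   1 ]
  [ 0  0  1  0  |  -5 ]
  [ 0  0  0  1  |   1 ]
Reading off the last column: a = 0, b = 1, c = -5, d = 1.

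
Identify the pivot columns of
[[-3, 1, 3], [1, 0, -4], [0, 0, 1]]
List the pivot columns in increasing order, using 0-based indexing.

0, 1, 2

Multiply r1 by -1/3.
  [ 1  -1/3  -1 ]
  [ 1     0  -4 ]
  [ 0     0   1 ]
Subtract r1 from r2.
  [ 1  -1/3  -1 ]
  [ 0   1/3  -3 ]
  [ 0     0   1 ]
Multiply r2 by 3.
  [ 1  -1/3  -1 ]
  [ 0     1  -9 ]
  [ 0     0   1 ]
Add 9 times r3 to r2.
  [ 1  -1/3  -1 ]
  [ 0     1   0 ]
  [ 0     0   1 ]
Add r3 to r1.
  [ 1  -1/3  0 ]
  [ 0     1  0 ]
  [ 0     0  1 ]
Add 1/3 times r2 to r1.
  [ 1  0  0 ]
  [ 0  1  0 ]
  [ 0  0  1 ]
Pivot columns are the columns containing a leading 1.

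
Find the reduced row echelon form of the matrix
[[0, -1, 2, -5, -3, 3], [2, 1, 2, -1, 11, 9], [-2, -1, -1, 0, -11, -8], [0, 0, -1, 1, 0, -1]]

[[1, 0, 0, -1, 4, 4], [0, 1, 0, 3, 3, -1], [0, 0, 1, -1, 0, 1], [0, 0, 0, 0, 0, 0]]

R1 <-> R2
  [  2   1   2  -1   11   9 ]
  [  0  -1   2  -5   -3   3 ]
  [ -2  -1  -1   0  -11  -8 ]
  [  0   0  -1   1    0  -1 ]
R1 := 1/2·R1
  [  1  1/2   1  -1/2  11/2  9/2 ]
  [  0   -1   2    -5    -3    3 ]
  [ -2   -1  -1     0   -11   -8 ]
  [  0    0  -1     1     0   -1 ]
R3 := R3 + 2·R1
  [ 1  1/2   1  -1/2  11/2  9/2 ]
  [ 0   -1   2    -5    -3    3 ]
  [ 0    0   1    -1     0    1 ]
  [ 0    0  -1     1     0   -1 ]
R2 := -1·R2
  [ 1  1/2   1  -1/2  11/2  9/2 ]
  [ 0    1  -2     5     3   -3 ]
  [ 0    0   1    -1     0    1 ]
  [ 0    0  -1     1     0   -1 ]
R4 := R4 + R3
  [ 1  1/2   1  -1/2  11/2  9/2 ]
  [ 0    1  -2     5     3   -3 ]
  [ 0    0   1    -1     0    1 ]
  [ 0    0   0     0     0    0 ]
R2 := R2 + 2·R3
  [ 1  1/2  1  -1/2  11/2  9/2 ]
  [ 0    1  0     3     3   -1 ]
  [ 0    0  1    -1     0    1 ]
  [ 0    0  0     0     0    0 ]
R1 := R1 − R3
  [ 1  1/2  0  1/2  11/2  7/2 ]
  [ 0    1  0    3     3   -1 ]
  [ 0    0  1   -1     0    1 ]
  [ 0    0  0    0     0    0 ]
R1 := R1 − 1/2·R2
  [ 1  0  0  -1  4   4 ]
  [ 0  1  0   3  3  -1 ]
  [ 0  0  1  -1  0   1 ]
  [ 0  0  0   0  0   0 ]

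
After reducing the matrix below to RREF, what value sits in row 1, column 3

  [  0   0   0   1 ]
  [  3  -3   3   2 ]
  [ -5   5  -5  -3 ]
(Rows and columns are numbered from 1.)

1

R1 <-> R2
  [  3  -3   3   2 ]
  [  0   0   0   1 ]
  [ -5   5  -5  -3 ]
R1 := 1/3·R1
  [  1  -1   1  2/3 ]
  [  0   0   0    1 ]
  [ -5   5  -5   -3 ]
R3 := R3 + 5·R1
  [ 1  -1  1  2/3 ]
  [ 0   0  0    1 ]
  [ 0   0  0  1/3 ]
R3 := R3 − 1/3·R2
  [ 1  -1  1  2/3 ]
  [ 0   0  0    1 ]
  [ 0   0  0    0 ]
R1 := R1 − 2/3·R2
  [ 1  -1  1  0 ]
  [ 0   0  0  1 ]
  [ 0   0  0  0 ]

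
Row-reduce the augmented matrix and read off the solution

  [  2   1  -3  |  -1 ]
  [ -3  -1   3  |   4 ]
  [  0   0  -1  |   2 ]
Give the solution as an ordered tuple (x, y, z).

R1 → 1/2·R1
R2 → R2 + 3·R1
R2 → 2·R2
R3 → -1·R3
R2 → R2 + 3·R3
R1 → R1 + 3/2·R3
R1 → R1 − 1/2·R2
Reading off the last column: x = -3, y = -1, z = -2.

(-3, -1, -2)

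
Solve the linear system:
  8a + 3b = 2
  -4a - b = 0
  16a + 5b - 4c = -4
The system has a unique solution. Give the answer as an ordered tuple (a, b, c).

(-1/2, 2, 3/2)

Form the augmented matrix and row-reduce:
  [  8   3   0  |   2 ]
  [ -4  -1   0  |   0 ]
  [ 16   5  -4  |  -4 ]
Multiply R1 by 1/8.
  [  1  3/8   0  |  1/4 ]
  [ -4   -1   0  |    0 ]
  [ 16    5  -4  |   -4 ]
Add 4 times R1 to R2.
  [  1  3/8   0  |  1/4 ]
  [  0  1/2   0  |    1 ]
  [ 16    5  -4  |   -4 ]
Subtract 16 times R1 from R3.
  [ 1  3/8   0  |  1/4 ]
  [ 0  1/2   0  |    1 ]
  [ 0   -1  -4  |   -8 ]
Multiply R2 by 2.
  [ 1  3/8   0  |  1/4 ]
  [ 0    1   0  |    2 ]
  [ 0   -1  -4  |   -8 ]
Add R2 to R3.
  [ 1  3/8   0  |  1/4 ]
  [ 0    1   0  |    2 ]
  [ 0    0  -4  |   -6 ]
Multiply R3 by -1/4.
  [ 1  3/8  0  |  1/4 ]
  [ 0    1  0  |    2 ]
  [ 0    0  1  |  3/2 ]
Subtract 3/8 times R2 from R1.
  [ 1  0  0  |  -1/2 ]
  [ 0  1  0  |     2 ]
  [ 0  0  1  |   3/2 ]
Reading off the last column: a = -1/2, b = 2, c = 3/2.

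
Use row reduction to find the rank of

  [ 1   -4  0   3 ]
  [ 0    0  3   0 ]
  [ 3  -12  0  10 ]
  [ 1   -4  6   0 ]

R3 → R3 − 3·R1
R4 → R4 − R1
R2 → 1/3·R2
R4 → R4 − 6·R2
R4 → R4 + 3·R3
R1 → R1 − 3·R3
The reduced form has 3 nonzero rows.

rank = 3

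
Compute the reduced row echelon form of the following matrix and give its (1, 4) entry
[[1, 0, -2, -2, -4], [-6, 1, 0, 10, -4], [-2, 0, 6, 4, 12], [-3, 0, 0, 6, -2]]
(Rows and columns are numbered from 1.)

R2 := R2 + 6·R1
R3 := R3 + 2·R1
R4 := R4 + 3·R1
R3 := 1/2·R3
R4 := R4 + 6·R3
R4 := -1/2·R4
R3 := R3 − 2·R4
R2 := R2 + 28·R4
R1 := R1 + 4·R4
R2 := R2 + 12·R3
R1 := R1 + 2·R3

-2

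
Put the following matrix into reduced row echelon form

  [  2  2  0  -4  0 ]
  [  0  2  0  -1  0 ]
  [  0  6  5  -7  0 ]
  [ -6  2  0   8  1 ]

ρ1 -> 1/2·ρ1
  [  1  1  0  -2  0 ]
  [  0  2  0  -1  0 ]
  [  0  6  5  -7  0 ]
  [ -6  2  0   8  1 ]
ρ4 -> ρ4 + 6·ρ1
  [ 1  1  0  -2  0 ]
  [ 0  2  0  -1  0 ]
  [ 0  6  5  -7  0 ]
  [ 0  8  0  -4  1 ]
ρ2 -> 1/2·ρ2
  [ 1  1  0    -2  0 ]
  [ 0  1  0  -1/2  0 ]
  [ 0  6  5    -7  0 ]
  [ 0  8  0    -4  1 ]
ρ3 -> ρ3 − 6·ρ2
  [ 1  1  0    -2  0 ]
  [ 0  1  0  -1/2  0 ]
  [ 0  0  5    -4  0 ]
  [ 0  8  0    -4  1 ]
ρ4 -> ρ4 − 8·ρ2
  [ 1  1  0    -2  0 ]
  [ 0  1  0  -1/2  0 ]
  [ 0  0  5    -4  0 ]
  [ 0  0  0     0  1 ]
ρ3 -> 1/5·ρ3
  [ 1  1  0    -2  0 ]
  [ 0  1  0  -1/2  0 ]
  [ 0  0  1  -4/5  0 ]
  [ 0  0  0     0  1 ]
ρ1 -> ρ1 − ρ2
  [ 1  0  0  -3/2  0 ]
  [ 0  1  0  -1/2  0 ]
  [ 0  0  1  -4/5  0 ]
  [ 0  0  0     0  1 ]

[[1, 0, 0, -3/2, 0], [0, 1, 0, -1/2, 0], [0, 0, 1, -4/5, 0], [0, 0, 0, 0, 1]]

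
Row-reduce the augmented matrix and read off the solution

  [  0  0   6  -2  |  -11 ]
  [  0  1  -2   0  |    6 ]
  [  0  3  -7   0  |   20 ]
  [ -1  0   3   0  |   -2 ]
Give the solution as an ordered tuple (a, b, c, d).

(-4, 2, -2, -1/2)

Swap R1 and R4.
  [ -1  0   3   0  |   -2 ]
  [  0  1  -2   0  |    6 ]
  [  0  3  -7   0  |   20 ]
  [  0  0   6  -2  |  -11 ]
Multiply R1 by -1.
  [ 1  0  -3   0  |    2 ]
  [ 0  1  -2   0  |    6 ]
  [ 0  3  -7   0  |   20 ]
  [ 0  0   6  -2  |  -11 ]
Subtract 3 times R2 from R3.
  [ 1  0  -3   0  |    2 ]
  [ 0  1  -2   0  |    6 ]
  [ 0  0  -1   0  |    2 ]
  [ 0  0   6  -2  |  -11 ]
Multiply R3 by -1.
  [ 1  0  -3   0  |    2 ]
  [ 0  1  -2   0  |    6 ]
  [ 0  0   1   0  |   -2 ]
  [ 0  0   6  -2  |  -11 ]
Subtract 6 times R3 from R4.
  [ 1  0  -3   0  |   2 ]
  [ 0  1  -2   0  |   6 ]
  [ 0  0   1   0  |  -2 ]
  [ 0  0   0  -2  |   1 ]
Multiply R4 by -1/2.
  [ 1  0  -3  0  |     2 ]
  [ 0  1  -2  0  |     6 ]
  [ 0  0   1  0  |    -2 ]
  [ 0  0   0  1  |  -1/2 ]
Add 2 times R3 to R2.
  [ 1  0  -3  0  |     2 ]
  [ 0  1   0  0  |     2 ]
  [ 0  0   1  0  |    -2 ]
  [ 0  0   0  1  |  -1/2 ]
Add 3 times R3 to R1.
  [ 1  0  0  0  |    -4 ]
  [ 0  1  0  0  |     2 ]
  [ 0  0  1  0  |    -2 ]
  [ 0  0  0  1  |  -1/2 ]
Reading off the last column: a = -4, b = 2, c = -2, d = -1/2.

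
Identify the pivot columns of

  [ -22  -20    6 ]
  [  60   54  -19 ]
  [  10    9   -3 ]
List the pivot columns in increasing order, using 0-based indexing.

ρ1 ← -1/22·ρ1
ρ2 ← ρ2 − 60·ρ1
ρ3 ← ρ3 − 10·ρ1
ρ2 ← -11/6·ρ2
ρ3 ← ρ3 + 1/11·ρ2
ρ3 ← 6·ρ3
ρ2 ← ρ2 − 29/6·ρ3
ρ1 ← ρ1 + 3/11·ρ3
ρ1 ← ρ1 − 10/11·ρ2
Pivot columns are the columns containing a leading 1.

0, 1, 2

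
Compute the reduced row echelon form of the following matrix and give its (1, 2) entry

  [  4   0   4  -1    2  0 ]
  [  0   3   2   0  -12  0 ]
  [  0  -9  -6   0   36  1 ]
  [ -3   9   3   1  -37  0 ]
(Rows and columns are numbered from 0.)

2/3

R1 := 1/4·R1
  [  1   0   1  -1/4  1/2  0 ]
  [  0   3   2     0  -12  0 ]
  [  0  -9  -6     0   36  1 ]
  [ -3   9   3     1  -37  0 ]
R4 := R4 + 3·R1
  [ 1   0   1  -1/4    1/2  0 ]
  [ 0   3   2     0    -12  0 ]
  [ 0  -9  -6     0     36  1 ]
  [ 0   9   6   1/4  -71/2  0 ]
R2 := 1/3·R2
  [ 1   0    1  -1/4    1/2  0 ]
  [ 0   1  2/3     0     -4  0 ]
  [ 0  -9   -6     0     36  1 ]
  [ 0   9    6   1/4  -71/2  0 ]
R3 := R3 + 9·R2
  [ 1  0    1  -1/4    1/2  0 ]
  [ 0  1  2/3     0     -4  0 ]
  [ 0  0    0     0      0  1 ]
  [ 0  9    6   1/4  -71/2  0 ]
R4 := R4 − 9·R2
  [ 1  0    1  -1/4  1/2  0 ]
  [ 0  1  2/3     0   -4  0 ]
  [ 0  0    0     0    0  1 ]
  [ 0  0    0   1/4  1/2  0 ]
R3 ↔ R4
  [ 1  0    1  -1/4  1/2  0 ]
  [ 0  1  2/3     0   -4  0 ]
  [ 0  0    0   1/4  1/2  0 ]
  [ 0  0    0     0    0  1 ]
R3 := 4·R3
  [ 1  0    1  -1/4  1/2  0 ]
  [ 0  1  2/3     0   -4  0 ]
  [ 0  0    0     1    2  0 ]
  [ 0  0    0     0    0  1 ]
R1 := R1 + 1/4·R3
  [ 1  0    1  0   1  0 ]
  [ 0  1  2/3  0  -4  0 ]
  [ 0  0    0  1   2  0 ]
  [ 0  0    0  0   0  1 ]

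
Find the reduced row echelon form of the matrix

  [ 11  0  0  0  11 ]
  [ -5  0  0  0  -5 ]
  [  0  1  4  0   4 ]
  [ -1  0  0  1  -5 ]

r1 -> 1/11·r1
  [  1  0  0  0   1 ]
  [ -5  0  0  0  -5 ]
  [  0  1  4  0   4 ]
  [ -1  0  0  1  -5 ]
r2 -> r2 + 5·r1
  [  1  0  0  0   1 ]
  [  0  0  0  0   0 ]
  [  0  1  4  0   4 ]
  [ -1  0  0  1  -5 ]
r4 -> r4 + r1
  [ 1  0  0  0   1 ]
  [ 0  0  0  0   0 ]
  [ 0  1  4  0   4 ]
  [ 0  0  0  1  -4 ]
r2 ↔ r3
  [ 1  0  0  0   1 ]
  [ 0  1  4  0   4 ]
  [ 0  0  0  0   0 ]
  [ 0  0  0  1  -4 ]
r3 ↔ r4
  [ 1  0  0  0   1 ]
  [ 0  1  4  0   4 ]
  [ 0  0  0  1  -4 ]
  [ 0  0  0  0   0 ]

[[1, 0, 0, 0, 1], [0, 1, 4, 0, 4], [0, 0, 0, 1, -4], [0, 0, 0, 0, 0]]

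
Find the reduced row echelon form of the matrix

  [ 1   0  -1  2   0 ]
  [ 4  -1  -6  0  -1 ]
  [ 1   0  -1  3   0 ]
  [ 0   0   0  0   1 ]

[[1, 0, -1, 0, 0], [0, 1, 2, 0, 0], [0, 0, 0, 1, 0], [0, 0, 0, 0, 1]]

Subtract 4 times ρ1 from ρ2.
  [ 1   0  -1   2   0 ]
  [ 0  -1  -2  -8  -1 ]
  [ 1   0  -1   3   0 ]
  [ 0   0   0   0   1 ]
Subtract ρ1 from ρ3.
  [ 1   0  -1   2   0 ]
  [ 0  -1  -2  -8  -1 ]
  [ 0   0   0   1   0 ]
  [ 0   0   0   0   1 ]
Multiply ρ2 by -1.
  [ 1  0  -1  2  0 ]
  [ 0  1   2  8  1 ]
  [ 0  0   0  1  0 ]
  [ 0  0   0  0  1 ]
Subtract ρ4 from ρ2.
  [ 1  0  -1  2  0 ]
  [ 0  1   2  8  0 ]
  [ 0  0   0  1  0 ]
  [ 0  0   0  0  1 ]
Subtract 8 times ρ3 from ρ2.
  [ 1  0  -1  2  0 ]
  [ 0  1   2  0  0 ]
  [ 0  0   0  1  0 ]
  [ 0  0   0  0  1 ]
Subtract 2 times ρ3 from ρ1.
  [ 1  0  -1  0  0 ]
  [ 0  1   2  0  0 ]
  [ 0  0   0  1  0 ]
  [ 0  0   0  0  1 ]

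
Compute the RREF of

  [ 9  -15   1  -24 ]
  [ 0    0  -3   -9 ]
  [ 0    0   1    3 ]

ρ1 := 1/9·ρ1
  [ 1  -5/3  1/9  -8/3 ]
  [ 0     0   -3    -9 ]
  [ 0     0    1     3 ]
ρ2 := -1/3·ρ2
  [ 1  -5/3  1/9  -8/3 ]
  [ 0     0    1     3 ]
  [ 0     0    1     3 ]
ρ3 := ρ3 − ρ2
  [ 1  -5/3  1/9  -8/3 ]
  [ 0     0    1     3 ]
  [ 0     0    0     0 ]
ρ1 := ρ1 − 1/9·ρ2
  [ 1  -5/3  0  -3 ]
  [ 0     0  1   3 ]
  [ 0     0  0   0 ]

[[1, -5/3, 0, -3], [0, 0, 1, 3], [0, 0, 0, 0]]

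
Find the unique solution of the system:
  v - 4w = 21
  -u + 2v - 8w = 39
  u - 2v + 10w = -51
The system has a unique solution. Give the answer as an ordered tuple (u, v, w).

Form the augmented matrix and row-reduce:
  [  0   1  -4  |   21 ]
  [ -1   2  -8  |   39 ]
  [  1  -2  10  |  -51 ]
R1 ↔ R2
  [ -1   2  -8  |   39 ]
  [  0   1  -4  |   21 ]
  [  1  -2  10  |  -51 ]
R1 := -1·R1
  [ 1  -2   8  |  -39 ]
  [ 0   1  -4  |   21 ]
  [ 1  -2  10  |  -51 ]
R3 := R3 − R1
  [ 1  -2   8  |  -39 ]
  [ 0   1  -4  |   21 ]
  [ 0   0   2  |  -12 ]
R3 := 1/2·R3
  [ 1  -2   8  |  -39 ]
  [ 0   1  -4  |   21 ]
  [ 0   0   1  |   -6 ]
R2 := R2 + 4·R3
  [ 1  -2  8  |  -39 ]
  [ 0   1  0  |   -3 ]
  [ 0   0  1  |   -6 ]
R1 := R1 − 8·R3
  [ 1  -2  0  |   9 ]
  [ 0   1  0  |  -3 ]
  [ 0   0  1  |  -6 ]
R1 := R1 + 2·R2
  [ 1  0  0  |   3 ]
  [ 0  1  0  |  -3 ]
  [ 0  0  1  |  -6 ]
Reading off the last column: u = 3, v = -3, w = -6.

(3, -3, -6)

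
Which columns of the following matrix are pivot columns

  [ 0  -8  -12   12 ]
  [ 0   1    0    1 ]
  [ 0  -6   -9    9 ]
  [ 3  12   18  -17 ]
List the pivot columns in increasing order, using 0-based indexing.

r1 ↔ r4
r1 := 1/3·r1
r3 := r3 + 6·r2
r4 := r4 + 8·r2
r3 := -1/9·r3
r4 := r4 + 12·r3
r1 := r1 − 6·r3
r1 := r1 − 4·r2
Pivot columns are the columns containing a leading 1.

0, 1, 2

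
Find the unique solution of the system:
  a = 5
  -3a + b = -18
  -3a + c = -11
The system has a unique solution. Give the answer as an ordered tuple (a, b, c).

(5, -3, 4)

Form the augmented matrix and row-reduce:
  [  1  0  0  |    5 ]
  [ -3  1  0  |  -18 ]
  [ -3  0  1  |  -11 ]
ρ2 → ρ2 + 3·ρ1
ρ3 → ρ3 + 3·ρ1
Reading off the last column: a = 5, b = -3, c = 4.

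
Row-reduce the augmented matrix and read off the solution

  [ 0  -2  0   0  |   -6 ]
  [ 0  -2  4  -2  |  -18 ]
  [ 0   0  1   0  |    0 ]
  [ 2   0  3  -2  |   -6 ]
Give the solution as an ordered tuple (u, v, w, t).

(3, 3, 0, 6)

R1 <=> R4
  [ 2   0  3  -2  |   -6 ]
  [ 0  -2  4  -2  |  -18 ]
  [ 0   0  1   0  |    0 ]
  [ 0  -2  0   0  |   -6 ]
R1 → 1/2·R1
  [ 1   0  3/2  -1  |   -3 ]
  [ 0  -2    4  -2  |  -18 ]
  [ 0   0    1   0  |    0 ]
  [ 0  -2    0   0  |   -6 ]
R2 → -1/2·R2
  [ 1   0  3/2  -1  |  -3 ]
  [ 0   1   -2   1  |   9 ]
  [ 0   0    1   0  |   0 ]
  [ 0  -2    0   0  |  -6 ]
R4 → R4 + 2·R2
  [ 1  0  3/2  -1  |  -3 ]
  [ 0  1   -2   1  |   9 ]
  [ 0  0    1   0  |   0 ]
  [ 0  0   -4   2  |  12 ]
R4 → R4 + 4·R3
  [ 1  0  3/2  -1  |  -3 ]
  [ 0  1   -2   1  |   9 ]
  [ 0  0    1   0  |   0 ]
  [ 0  0    0   2  |  12 ]
R4 → 1/2·R4
  [ 1  0  3/2  -1  |  -3 ]
  [ 0  1   -2   1  |   9 ]
  [ 0  0    1   0  |   0 ]
  [ 0  0    0   1  |   6 ]
R2 → R2 − R4
  [ 1  0  3/2  -1  |  -3 ]
  [ 0  1   -2   0  |   3 ]
  [ 0  0    1   0  |   0 ]
  [ 0  0    0   1  |   6 ]
R1 → R1 + R4
  [ 1  0  3/2  0  |  3 ]
  [ 0  1   -2  0  |  3 ]
  [ 0  0    1  0  |  0 ]
  [ 0  0    0  1  |  6 ]
R2 → R2 + 2·R3
  [ 1  0  3/2  0  |  3 ]
  [ 0  1    0  0  |  3 ]
  [ 0  0    1  0  |  0 ]
  [ 0  0    0  1  |  6 ]
R1 → R1 − 3/2·R3
  [ 1  0  0  0  |  3 ]
  [ 0  1  0  0  |  3 ]
  [ 0  0  1  0  |  0 ]
  [ 0  0  0  1  |  6 ]
Reading off the last column: u = 3, v = 3, w = 0, t = 6.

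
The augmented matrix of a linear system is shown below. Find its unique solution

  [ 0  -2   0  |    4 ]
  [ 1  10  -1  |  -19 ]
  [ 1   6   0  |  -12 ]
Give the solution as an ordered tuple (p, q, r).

(0, -2, -1)

R1 <=> R2
  [ 1  10  -1  |  -19 ]
  [ 0  -2   0  |    4 ]
  [ 1   6   0  |  -12 ]
R3 ← R3 − R1
  [ 1  10  -1  |  -19 ]
  [ 0  -2   0  |    4 ]
  [ 0  -4   1  |    7 ]
R2 ← -1/2·R2
  [ 1  10  -1  |  -19 ]
  [ 0   1   0  |   -2 ]
  [ 0  -4   1  |    7 ]
R3 ← R3 + 4·R2
  [ 1  10  -1  |  -19 ]
  [ 0   1   0  |   -2 ]
  [ 0   0   1  |   -1 ]
R1 ← R1 + R3
  [ 1  10  0  |  -20 ]
  [ 0   1  0  |   -2 ]
  [ 0   0  1  |   -1 ]
R1 ← R1 − 10·R2
  [ 1  0  0  |   0 ]
  [ 0  1  0  |  -2 ]
  [ 0  0  1  |  -1 ]
Reading off the last column: p = 0, q = -2, r = -1.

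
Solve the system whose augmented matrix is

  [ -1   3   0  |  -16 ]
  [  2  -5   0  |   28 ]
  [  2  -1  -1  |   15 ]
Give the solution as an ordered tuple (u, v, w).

(4, -4, -3)

ρ1 ← -1·ρ1
  [ 1  -3   0  |  16 ]
  [ 2  -5   0  |  28 ]
  [ 2  -1  -1  |  15 ]
ρ2 ← ρ2 − 2·ρ1
  [ 1  -3   0  |  16 ]
  [ 0   1   0  |  -4 ]
  [ 2  -1  -1  |  15 ]
ρ3 ← ρ3 − 2·ρ1
  [ 1  -3   0  |   16 ]
  [ 0   1   0  |   -4 ]
  [ 0   5  -1  |  -17 ]
ρ3 ← ρ3 − 5·ρ2
  [ 1  -3   0  |  16 ]
  [ 0   1   0  |  -4 ]
  [ 0   0  -1  |   3 ]
ρ3 ← -1·ρ3
  [ 1  -3  0  |  16 ]
  [ 0   1  0  |  -4 ]
  [ 0   0  1  |  -3 ]
ρ1 ← ρ1 + 3·ρ2
  [ 1  0  0  |   4 ]
  [ 0  1  0  |  -4 ]
  [ 0  0  1  |  -3 ]
Reading off the last column: u = 4, v = -4, w = -3.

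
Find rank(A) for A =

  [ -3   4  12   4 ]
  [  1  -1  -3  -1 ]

rank = 2

R1 -> -1/3·R1
R2 -> R2 − R1
R2 -> 3·R2
R1 -> R1 + 4/3·R2
The reduced form has 2 nonzero rows.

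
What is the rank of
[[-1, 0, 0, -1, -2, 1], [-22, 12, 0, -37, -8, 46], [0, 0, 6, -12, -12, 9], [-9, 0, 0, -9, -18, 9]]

Multiply ρ1 by -1.
  [   1   0  0    1    2  -1 ]
  [ -22  12  0  -37   -8  46 ]
  [   0   0  6  -12  -12   9 ]
  [  -9   0  0   -9  -18   9 ]
Add 22 times ρ1 to ρ2.
  [  1   0  0    1    2  -1 ]
  [  0  12  0  -15   36  24 ]
  [  0   0  6  -12  -12   9 ]
  [ -9   0  0   -9  -18   9 ]
Add 9 times ρ1 to ρ4.
  [ 1   0  0    1    2  -1 ]
  [ 0  12  0  -15   36  24 ]
  [ 0   0  6  -12  -12   9 ]
  [ 0   0  0    0    0   0 ]
Multiply ρ2 by 1/12.
  [ 1  0  0     1    2  -1 ]
  [ 0  1  0  -5/4    3   2 ]
  [ 0  0  6   -12  -12   9 ]
  [ 0  0  0     0    0   0 ]
Multiply ρ3 by 1/6.
  [ 1  0  0     1   2   -1 ]
  [ 0  1  0  -5/4   3    2 ]
  [ 0  0  1    -2  -2  3/2 ]
  [ 0  0  0     0   0    0 ]
The reduced form has 3 nonzero rows.

rank = 3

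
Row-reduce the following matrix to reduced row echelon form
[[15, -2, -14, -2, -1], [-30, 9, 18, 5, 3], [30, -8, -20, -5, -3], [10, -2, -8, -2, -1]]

Multiply R1 by 1/15.
Add 30 times R1 to R2.
Subtract 30 times R1 from R3.
Subtract 10 times R1 from R4.
Multiply R2 by 1/5.
Add 4 times R2 to R3.
Add 2/3 times R2 to R4.
Multiply R3 by -5.
Add 8/15 times R3 to R4.
Multiply R4 by 3.
Subtract R4 from R3.
Subtract 1/5 times R4 from R2.
Add 1/15 times R4 to R1.
Subtract 1/5 times R3 from R2.
Add 2/15 times R3 to R1.
Add 2/15 times R2 to R1.

[[1, 0, -6/5, 0, 0], [0, 1, -2, 0, 0], [0, 0, 0, 1, 0], [0, 0, 0, 0, 1]]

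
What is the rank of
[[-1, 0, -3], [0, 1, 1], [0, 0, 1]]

Multiply R1 by -1.
Subtract R3 from R2.
Subtract 3 times R3 from R1.
The reduced form has 3 nonzero rows.

rank = 3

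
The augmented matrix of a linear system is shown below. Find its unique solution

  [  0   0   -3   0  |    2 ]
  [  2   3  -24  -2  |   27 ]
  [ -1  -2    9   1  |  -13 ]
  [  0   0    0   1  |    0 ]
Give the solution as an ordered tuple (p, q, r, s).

ρ1 ↔ ρ2
  [  2   3  -24  -2  |   27 ]
  [  0   0   -3   0  |    2 ]
  [ -1  -2    9   1  |  -13 ]
  [  0   0    0   1  |    0 ]
ρ1 -> 1/2·ρ1
  [  1  3/2  -12  -1  |  27/2 ]
  [  0    0   -3   0  |     2 ]
  [ -1   -2    9   1  |   -13 ]
  [  0    0    0   1  |     0 ]
ρ3 -> ρ3 + ρ1
  [ 1   3/2  -12  -1  |  27/2 ]
  [ 0     0   -3   0  |     2 ]
  [ 0  -1/2   -3   0  |   1/2 ]
  [ 0     0    0   1  |     0 ]
ρ2 ↔ ρ3
  [ 1   3/2  -12  -1  |  27/2 ]
  [ 0  -1/2   -3   0  |   1/2 ]
  [ 0     0   -3   0  |     2 ]
  [ 0     0    0   1  |     0 ]
ρ2 -> -2·ρ2
  [ 1  3/2  -12  -1  |  27/2 ]
  [ 0    1    6   0  |    -1 ]
  [ 0    0   -3   0  |     2 ]
  [ 0    0    0   1  |     0 ]
ρ3 -> -1/3·ρ3
  [ 1  3/2  -12  -1  |  27/2 ]
  [ 0    1    6   0  |    -1 ]
  [ 0    0    1   0  |  -2/3 ]
  [ 0    0    0   1  |     0 ]
ρ1 -> ρ1 + ρ4
  [ 1  3/2  -12  0  |  27/2 ]
  [ 0    1    6  0  |    -1 ]
  [ 0    0    1  0  |  -2/3 ]
  [ 0    0    0  1  |     0 ]
ρ2 -> ρ2 − 6·ρ3
  [ 1  3/2  -12  0  |  27/2 ]
  [ 0    1    0  0  |     3 ]
  [ 0    0    1  0  |  -2/3 ]
  [ 0    0    0  1  |     0 ]
ρ1 -> ρ1 + 12·ρ3
  [ 1  3/2  0  0  |  11/2 ]
  [ 0    1  0  0  |     3 ]
  [ 0    0  1  0  |  -2/3 ]
  [ 0    0  0  1  |     0 ]
ρ1 -> ρ1 − 3/2·ρ2
  [ 1  0  0  0  |     1 ]
  [ 0  1  0  0  |     3 ]
  [ 0  0  1  0  |  -2/3 ]
  [ 0  0  0  1  |     0 ]
Reading off the last column: p = 1, q = 3, r = -2/3, s = 0.

(1, 3, -2/3, 0)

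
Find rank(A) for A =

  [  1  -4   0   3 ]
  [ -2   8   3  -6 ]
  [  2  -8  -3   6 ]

rank = 2

ρ2 -> ρ2 + 2·ρ1
  [ 1  -4   0  3 ]
  [ 0   0   3  0 ]
  [ 2  -8  -3  6 ]
ρ3 -> ρ3 − 2·ρ1
  [ 1  -4   0  3 ]
  [ 0   0   3  0 ]
  [ 0   0  -3  0 ]
ρ2 -> 1/3·ρ2
  [ 1  -4   0  3 ]
  [ 0   0   1  0 ]
  [ 0   0  -3  0 ]
ρ3 -> ρ3 + 3·ρ2
  [ 1  -4  0  3 ]
  [ 0   0  1  0 ]
  [ 0   0  0  0 ]
The reduced form has 2 nonzero rows.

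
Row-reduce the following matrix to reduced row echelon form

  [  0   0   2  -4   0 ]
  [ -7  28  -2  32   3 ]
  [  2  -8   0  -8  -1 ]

[[1, -4, 0, -4, 0], [0, 0, 1, -2, 0], [0, 0, 0, 0, 1]]

ρ1 <=> ρ2
  [ -7  28  -2  32   3 ]
  [  0   0   2  -4   0 ]
  [  2  -8   0  -8  -1 ]
ρ1 ← -1/7·ρ1
  [ 1  -4  2/7  -32/7  -3/7 ]
  [ 0   0    2     -4     0 ]
  [ 2  -8    0     -8    -1 ]
ρ3 ← ρ3 − 2·ρ1
  [ 1  -4   2/7  -32/7  -3/7 ]
  [ 0   0     2     -4     0 ]
  [ 0   0  -4/7    8/7  -1/7 ]
ρ2 ← 1/2·ρ2
  [ 1  -4   2/7  -32/7  -3/7 ]
  [ 0   0     1     -2     0 ]
  [ 0   0  -4/7    8/7  -1/7 ]
ρ3 ← ρ3 + 4/7·ρ2
  [ 1  -4  2/7  -32/7  -3/7 ]
  [ 0   0    1     -2     0 ]
  [ 0   0    0      0  -1/7 ]
ρ3 ← -7·ρ3
  [ 1  -4  2/7  -32/7  -3/7 ]
  [ 0   0    1     -2     0 ]
  [ 0   0    0      0     1 ]
ρ1 ← ρ1 + 3/7·ρ3
  [ 1  -4  2/7  -32/7  0 ]
  [ 0   0    1     -2  0 ]
  [ 0   0    0      0  1 ]
ρ1 ← ρ1 − 2/7·ρ2
  [ 1  -4  0  -4  0 ]
  [ 0   0  1  -2  0 ]
  [ 0   0  0   0  1 ]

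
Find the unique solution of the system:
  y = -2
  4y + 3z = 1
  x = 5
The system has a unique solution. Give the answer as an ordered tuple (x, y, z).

Form the augmented matrix and row-reduce:
  [ 0  1  0  |  -2 ]
  [ 0  4  3  |   1 ]
  [ 1  0  0  |   5 ]
r1 <-> r3
  [ 1  0  0  |   5 ]
  [ 0  4  3  |   1 ]
  [ 0  1  0  |  -2 ]
r2 ← 1/4·r2
  [ 1  0    0  |    5 ]
  [ 0  1  3/4  |  1/4 ]
  [ 0  1    0  |   -2 ]
r3 ← r3 − r2
  [ 1  0     0  |     5 ]
  [ 0  1   3/4  |   1/4 ]
  [ 0  0  -3/4  |  -9/4 ]
r3 ← -4/3·r3
  [ 1  0    0  |    5 ]
  [ 0  1  3/4  |  1/4 ]
  [ 0  0    1  |    3 ]
r2 ← r2 − 3/4·r3
  [ 1  0  0  |   5 ]
  [ 0  1  0  |  -2 ]
  [ 0  0  1  |   3 ]
Reading off the last column: x = 5, y = -2, z = 3.

(5, -2, 3)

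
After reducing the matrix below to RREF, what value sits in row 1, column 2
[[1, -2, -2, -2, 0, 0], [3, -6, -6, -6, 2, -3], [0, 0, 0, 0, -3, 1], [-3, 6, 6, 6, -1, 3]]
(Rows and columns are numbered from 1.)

Subtract 3 times ρ1 from ρ2.
  [  1  -2  -2  -2   0   0 ]
  [  0   0   0   0   2  -3 ]
  [  0   0   0   0  -3   1 ]
  [ -3   6   6   6  -1   3 ]
Add 3 times ρ1 to ρ4.
  [ 1  -2  -2  -2   0   0 ]
  [ 0   0   0   0   2  -3 ]
  [ 0   0   0   0  -3   1 ]
  [ 0   0   0   0  -1   3 ]
Multiply ρ2 by 1/2.
  [ 1  -2  -2  -2   0     0 ]
  [ 0   0   0   0   1  -3/2 ]
  [ 0   0   0   0  -3     1 ]
  [ 0   0   0   0  -1     3 ]
Add 3 times ρ2 to ρ3.
  [ 1  -2  -2  -2   0     0 ]
  [ 0   0   0   0   1  -3/2 ]
  [ 0   0   0   0   0  -7/2 ]
  [ 0   0   0   0  -1     3 ]
Add ρ2 to ρ4.
  [ 1  -2  -2  -2  0     0 ]
  [ 0   0   0   0  1  -3/2 ]
  [ 0   0   0   0  0  -7/2 ]
  [ 0   0   0   0  0   3/2 ]
Multiply ρ3 by -2/7.
  [ 1  -2  -2  -2  0     0 ]
  [ 0   0   0   0  1  -3/2 ]
  [ 0   0   0   0  0     1 ]
  [ 0   0   0   0  0   3/2 ]
Subtract 3/2 times ρ3 from ρ4.
  [ 1  -2  -2  -2  0     0 ]
  [ 0   0   0   0  1  -3/2 ]
  [ 0   0   0   0  0     1 ]
  [ 0   0   0   0  0     0 ]
Add 3/2 times ρ3 to ρ2.
  [ 1  -2  -2  -2  0  0 ]
  [ 0   0   0   0  1  0 ]
  [ 0   0   0   0  0  1 ]
  [ 0   0   0   0  0  0 ]

-2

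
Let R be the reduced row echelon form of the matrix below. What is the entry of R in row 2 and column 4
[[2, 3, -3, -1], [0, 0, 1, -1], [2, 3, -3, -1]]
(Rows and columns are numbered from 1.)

-1

R1 := 1/2·R1
  [ 1  3/2  -3/2  -1/2 ]
  [ 0    0     1    -1 ]
  [ 2    3    -3    -1 ]
R3 := R3 − 2·R1
  [ 1  3/2  -3/2  -1/2 ]
  [ 0    0     1    -1 ]
  [ 0    0     0     0 ]
R1 := R1 + 3/2·R2
  [ 1  3/2  0  -2 ]
  [ 0    0  1  -1 ]
  [ 0    0  0   0 ]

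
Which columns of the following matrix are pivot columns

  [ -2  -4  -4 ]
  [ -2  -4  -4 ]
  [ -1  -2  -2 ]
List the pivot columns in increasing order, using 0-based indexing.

Multiply R1 by -1/2.
  [  1   2   2 ]
  [ -2  -4  -4 ]
  [ -1  -2  -2 ]
Add 2 times R1 to R2.
  [  1   2   2 ]
  [  0   0   0 ]
  [ -1  -2  -2 ]
Add R1 to R3.
  [ 1  2  2 ]
  [ 0  0  0 ]
  [ 0  0  0 ]
Pivot columns are the columns containing a leading 1.

0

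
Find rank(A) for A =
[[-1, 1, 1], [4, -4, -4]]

ρ1 -> -1·ρ1
ρ2 -> ρ2 − 4·ρ1
The reduced form has 1 nonzero row.

rank = 1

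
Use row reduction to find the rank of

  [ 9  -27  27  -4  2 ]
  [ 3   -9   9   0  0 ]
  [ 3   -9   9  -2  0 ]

rank = 3

r1 ← 1/9·r1
  [ 1  -3  3  -4/9  2/9 ]
  [ 3  -9  9     0    0 ]
  [ 3  -9  9    -2    0 ]
r2 ← r2 − 3·r1
  [ 1  -3  3  -4/9   2/9 ]
  [ 0   0  0   4/3  -2/3 ]
  [ 3  -9  9    -2     0 ]
r3 ← r3 − 3·r1
  [ 1  -3  3  -4/9   2/9 ]
  [ 0   0  0   4/3  -2/3 ]
  [ 0   0  0  -2/3  -2/3 ]
r2 ← 3/4·r2
  [ 1  -3  3  -4/9   2/9 ]
  [ 0   0  0     1  -1/2 ]
  [ 0   0  0  -2/3  -2/3 ]
r3 ← r3 + 2/3·r2
  [ 1  -3  3  -4/9   2/9 ]
  [ 0   0  0     1  -1/2 ]
  [ 0   0  0     0    -1 ]
r3 ← -1·r3
  [ 1  -3  3  -4/9   2/9 ]
  [ 0   0  0     1  -1/2 ]
  [ 0   0  0     0     1 ]
r2 ← r2 + 1/2·r3
  [ 1  -3  3  -4/9  2/9 ]
  [ 0   0  0     1    0 ]
  [ 0   0  0     0    1 ]
r1 ← r1 − 2/9·r3
  [ 1  -3  3  -4/9  0 ]
  [ 0   0  0     1  0 ]
  [ 0   0  0     0  1 ]
r1 ← r1 + 4/9·r2
  [ 1  -3  3  0  0 ]
  [ 0   0  0  1  0 ]
  [ 0   0  0  0  1 ]
The reduced form has 3 nonzero rows.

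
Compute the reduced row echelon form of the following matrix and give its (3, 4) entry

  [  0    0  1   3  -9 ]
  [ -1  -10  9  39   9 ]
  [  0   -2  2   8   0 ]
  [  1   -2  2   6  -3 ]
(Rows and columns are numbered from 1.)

3

R1 <=> R2
  [ -1  -10  9  39   9 ]
  [  0    0  1   3  -9 ]
  [  0   -2  2   8   0 ]
  [  1   -2  2   6  -3 ]
R1 -> -1·R1
  [ 1  10  -9  -39  -9 ]
  [ 0   0   1    3  -9 ]
  [ 0  -2   2    8   0 ]
  [ 1  -2   2    6  -3 ]
R4 -> R4 − R1
  [ 1   10  -9  -39  -9 ]
  [ 0    0   1    3  -9 ]
  [ 0   -2   2    8   0 ]
  [ 0  -12  11   45   6 ]
R2 <=> R3
  [ 1   10  -9  -39  -9 ]
  [ 0   -2   2    8   0 ]
  [ 0    0   1    3  -9 ]
  [ 0  -12  11   45   6 ]
R2 -> -1/2·R2
  [ 1   10  -9  -39  -9 ]
  [ 0    1  -1   -4   0 ]
  [ 0    0   1    3  -9 ]
  [ 0  -12  11   45   6 ]
R4 -> R4 + 12·R2
  [ 1  10  -9  -39  -9 ]
  [ 0   1  -1   -4   0 ]
  [ 0   0   1    3  -9 ]
  [ 0   0  -1   -3   6 ]
R4 -> R4 + R3
  [ 1  10  -9  -39  -9 ]
  [ 0   1  -1   -4   0 ]
  [ 0   0   1    3  -9 ]
  [ 0   0   0    0  -3 ]
R4 -> -1/3·R4
  [ 1  10  -9  -39  -9 ]
  [ 0   1  -1   -4   0 ]
  [ 0   0   1    3  -9 ]
  [ 0   0   0    0   1 ]
R3 -> R3 + 9·R4
  [ 1  10  -9  -39  -9 ]
  [ 0   1  -1   -4   0 ]
  [ 0   0   1    3   0 ]
  [ 0   0   0    0   1 ]
R1 -> R1 + 9·R4
  [ 1  10  -9  -39  0 ]
  [ 0   1  -1   -4  0 ]
  [ 0   0   1    3  0 ]
  [ 0   0   0    0  1 ]
R2 -> R2 + R3
  [ 1  10  -9  -39  0 ]
  [ 0   1   0   -1  0 ]
  [ 0   0   1    3  0 ]
  [ 0   0   0    0  1 ]
R1 -> R1 + 9·R3
  [ 1  10  0  -12  0 ]
  [ 0   1  0   -1  0 ]
  [ 0   0  1    3  0 ]
  [ 0   0  0    0  1 ]
R1 -> R1 − 10·R2
  [ 1  0  0  -2  0 ]
  [ 0  1  0  -1  0 ]
  [ 0  0  1   3  0 ]
  [ 0  0  0   0  1 ]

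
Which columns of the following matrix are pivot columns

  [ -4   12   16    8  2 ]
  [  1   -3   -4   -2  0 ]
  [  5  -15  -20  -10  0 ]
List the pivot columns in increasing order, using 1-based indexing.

1, 5

R1 -> -1/4·R1
  [ 1   -3   -4   -2  -1/2 ]
  [ 1   -3   -4   -2     0 ]
  [ 5  -15  -20  -10     0 ]
R2 -> R2 − R1
  [ 1   -3   -4   -2  -1/2 ]
  [ 0    0    0    0   1/2 ]
  [ 5  -15  -20  -10     0 ]
R3 -> R3 − 5·R1
  [ 1  -3  -4  -2  -1/2 ]
  [ 0   0   0   0   1/2 ]
  [ 0   0   0   0   5/2 ]
R2 -> 2·R2
  [ 1  -3  -4  -2  -1/2 ]
  [ 0   0   0   0     1 ]
  [ 0   0   0   0   5/2 ]
R3 -> R3 − 5/2·R2
  [ 1  -3  -4  -2  -1/2 ]
  [ 0   0   0   0     1 ]
  [ 0   0   0   0     0 ]
R1 -> R1 + 1/2·R2
  [ 1  -3  -4  -2  0 ]
  [ 0   0   0   0  1 ]
  [ 0   0   0   0  0 ]
Pivot columns are the columns containing a leading 1.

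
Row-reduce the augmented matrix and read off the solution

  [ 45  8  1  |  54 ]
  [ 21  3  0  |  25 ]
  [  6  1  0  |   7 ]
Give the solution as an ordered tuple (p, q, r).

R1 := 1/45·R1
R2 := R2 − 21·R1
R3 := R3 − 6·R1
R2 := -15/11·R2
R3 := R3 + 1/15·R2
R3 := -11·R3
R2 := R2 − 7/11·R3
R1 := R1 − 1/45·R3
R1 := R1 − 8/45·R2
Reading off the last column: p = 4/3, q = -1, r = 2.

(4/3, -1, 2)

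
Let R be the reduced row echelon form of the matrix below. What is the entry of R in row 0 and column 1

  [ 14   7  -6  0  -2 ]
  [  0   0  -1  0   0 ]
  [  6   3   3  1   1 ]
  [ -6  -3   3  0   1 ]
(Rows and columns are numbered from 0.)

1/2

R1 -> 1/14·R1
  [  1  1/2  -3/7  0  -1/7 ]
  [  0    0    -1  0     0 ]
  [  6    3     3  1     1 ]
  [ -6   -3     3  0     1 ]
R3 -> R3 − 6·R1
  [  1  1/2  -3/7  0  -1/7 ]
  [  0    0    -1  0     0 ]
  [  0    0  39/7  1  13/7 ]
  [ -6   -3     3  0     1 ]
R4 -> R4 + 6·R1
  [ 1  1/2  -3/7  0  -1/7 ]
  [ 0    0    -1  0     0 ]
  [ 0    0  39/7  1  13/7 ]
  [ 0    0   3/7  0   1/7 ]
R2 -> -1·R2
  [ 1  1/2  -3/7  0  -1/7 ]
  [ 0    0     1  0     0 ]
  [ 0    0  39/7  1  13/7 ]
  [ 0    0   3/7  0   1/7 ]
R3 -> R3 − 39/7·R2
  [ 1  1/2  -3/7  0  -1/7 ]
  [ 0    0     1  0     0 ]
  [ 0    0     0  1  13/7 ]
  [ 0    0   3/7  0   1/7 ]
R4 -> R4 − 3/7·R2
  [ 1  1/2  -3/7  0  -1/7 ]
  [ 0    0     1  0     0 ]
  [ 0    0     0  1  13/7 ]
  [ 0    0     0  0   1/7 ]
R4 -> 7·R4
  [ 1  1/2  -3/7  0  -1/7 ]
  [ 0    0     1  0     0 ]
  [ 0    0     0  1  13/7 ]
  [ 0    0     0  0     1 ]
R3 -> R3 − 13/7·R4
  [ 1  1/2  -3/7  0  -1/7 ]
  [ 0    0     1  0     0 ]
  [ 0    0     0  1     0 ]
  [ 0    0     0  0     1 ]
R1 -> R1 + 1/7·R4
  [ 1  1/2  -3/7  0  0 ]
  [ 0    0     1  0  0 ]
  [ 0    0     0  1  0 ]
  [ 0    0     0  0  1 ]
R1 -> R1 + 3/7·R2
  [ 1  1/2  0  0  0 ]
  [ 0    0  1  0  0 ]
  [ 0    0  0  1  0 ]
  [ 0    0  0  0  1 ]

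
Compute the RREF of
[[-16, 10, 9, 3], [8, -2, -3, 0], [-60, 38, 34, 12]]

[[1, 0, -1/4, 0], [0, 1, 1/2, 0], [0, 0, 0, 1]]

R1 := -1/16·R1
  [   1  -5/8  -9/16  -3/16 ]
  [   8    -2     -3      0 ]
  [ -60    38     34     12 ]
R2 := R2 − 8·R1
  [   1  -5/8  -9/16  -3/16 ]
  [   0     3    3/2    3/2 ]
  [ -60    38     34     12 ]
R3 := R3 + 60·R1
  [ 1  -5/8  -9/16  -3/16 ]
  [ 0     3    3/2    3/2 ]
  [ 0   1/2    1/4    3/4 ]
R2 := 1/3·R2
  [ 1  -5/8  -9/16  -3/16 ]
  [ 0     1    1/2    1/2 ]
  [ 0   1/2    1/4    3/4 ]
R3 := R3 − 1/2·R2
  [ 1  -5/8  -9/16  -3/16 ]
  [ 0     1    1/2    1/2 ]
  [ 0     0      0    1/2 ]
R3 := 2·R3
  [ 1  -5/8  -9/16  -3/16 ]
  [ 0     1    1/2    1/2 ]
  [ 0     0      0      1 ]
R2 := R2 − 1/2·R3
  [ 1  -5/8  -9/16  -3/16 ]
  [ 0     1    1/2      0 ]
  [ 0     0      0      1 ]
R1 := R1 + 3/16·R3
  [ 1  -5/8  -9/16  0 ]
  [ 0     1    1/2  0 ]
  [ 0     0      0  1 ]
R1 := R1 + 5/8·R2
  [ 1  0  -1/4  0 ]
  [ 0  1   1/2  0 ]
  [ 0  0     0  1 ]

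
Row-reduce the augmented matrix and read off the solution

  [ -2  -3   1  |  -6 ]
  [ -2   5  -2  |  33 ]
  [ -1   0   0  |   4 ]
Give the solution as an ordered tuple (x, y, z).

(-4, 3, -5)

R1 -> -1/2·R1
  [  1  3/2  -1/2  |   3 ]
  [ -2    5    -2  |  33 ]
  [ -1    0     0  |   4 ]
R2 -> R2 + 2·R1
  [  1  3/2  -1/2  |   3 ]
  [  0    8    -3  |  39 ]
  [ -1    0     0  |   4 ]
R3 -> R3 + R1
  [ 1  3/2  -1/2  |   3 ]
  [ 0    8    -3  |  39 ]
  [ 0  3/2  -1/2  |   7 ]
R2 -> 1/8·R2
  [ 1  3/2  -1/2  |     3 ]
  [ 0    1  -3/8  |  39/8 ]
  [ 0  3/2  -1/2  |     7 ]
R3 -> R3 − 3/2·R2
  [ 1  3/2  -1/2  |      3 ]
  [ 0    1  -3/8  |   39/8 ]
  [ 0    0  1/16  |  -5/16 ]
R3 -> 16·R3
  [ 1  3/2  -1/2  |     3 ]
  [ 0    1  -3/8  |  39/8 ]
  [ 0    0     1  |    -5 ]
R2 -> R2 + 3/8·R3
  [ 1  3/2  -1/2  |   3 ]
  [ 0    1     0  |   3 ]
  [ 0    0     1  |  -5 ]
R1 -> R1 + 1/2·R3
  [ 1  3/2  0  |  1/2 ]
  [ 0    1  0  |    3 ]
  [ 0    0  1  |   -5 ]
R1 -> R1 − 3/2·R2
  [ 1  0  0  |  -4 ]
  [ 0  1  0  |   3 ]
  [ 0  0  1  |  -5 ]
Reading off the last column: x = -4, y = 3, z = -5.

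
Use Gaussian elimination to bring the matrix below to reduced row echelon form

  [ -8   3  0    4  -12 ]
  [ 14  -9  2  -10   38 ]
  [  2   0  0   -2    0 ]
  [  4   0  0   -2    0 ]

[[1, 0, 0, 0, 0], [0, 1, 0, 0, -4], [0, 0, 1, 0, 1], [0, 0, 0, 1, 0]]

R1 := -1/8·R1
  [  1  -3/8  0  -1/2  3/2 ]
  [ 14    -9  2   -10   38 ]
  [  2     0  0    -2    0 ]
  [  4     0  0    -2    0 ]
R2 := R2 − 14·R1
  [ 1   -3/8  0  -1/2  3/2 ]
  [ 0  -15/4  2    -3   17 ]
  [ 2      0  0    -2    0 ]
  [ 4      0  0    -2    0 ]
R3 := R3 − 2·R1
  [ 1   -3/8  0  -1/2  3/2 ]
  [ 0  -15/4  2    -3   17 ]
  [ 0    3/4  0    -1   -3 ]
  [ 4      0  0    -2    0 ]
R4 := R4 − 4·R1
  [ 1   -3/8  0  -1/2  3/2 ]
  [ 0  -15/4  2    -3   17 ]
  [ 0    3/4  0    -1   -3 ]
  [ 0    3/2  0     0   -6 ]
R2 := -4/15·R2
  [ 1  -3/8      0  -1/2     3/2 ]
  [ 0     1  -8/15   4/5  -68/15 ]
  [ 0   3/4      0    -1      -3 ]
  [ 0   3/2      0     0      -6 ]
R3 := R3 − 3/4·R2
  [ 1  -3/8      0  -1/2     3/2 ]
  [ 0     1  -8/15   4/5  -68/15 ]
  [ 0     0    2/5  -8/5     2/5 ]
  [ 0   3/2      0     0      -6 ]
R4 := R4 − 3/2·R2
  [ 1  -3/8      0  -1/2     3/2 ]
  [ 0     1  -8/15   4/5  -68/15 ]
  [ 0     0    2/5  -8/5     2/5 ]
  [ 0     0    4/5  -6/5     4/5 ]
R3 := 5/2·R3
  [ 1  -3/8      0  -1/2     3/2 ]
  [ 0     1  -8/15   4/5  -68/15 ]
  [ 0     0      1    -4       1 ]
  [ 0     0    4/5  -6/5     4/5 ]
R4 := R4 − 4/5·R3
  [ 1  -3/8      0  -1/2     3/2 ]
  [ 0     1  -8/15   4/5  -68/15 ]
  [ 0     0      1    -4       1 ]
  [ 0     0      0     2       0 ]
R4 := 1/2·R4
  [ 1  -3/8      0  -1/2     3/2 ]
  [ 0     1  -8/15   4/5  -68/15 ]
  [ 0     0      1    -4       1 ]
  [ 0     0      0     1       0 ]
R3 := R3 + 4·R4
  [ 1  -3/8      0  -1/2     3/2 ]
  [ 0     1  -8/15   4/5  -68/15 ]
  [ 0     0      1     0       1 ]
  [ 0     0      0     1       0 ]
R2 := R2 − 4/5·R4
  [ 1  -3/8      0  -1/2     3/2 ]
  [ 0     1  -8/15     0  -68/15 ]
  [ 0     0      1     0       1 ]
  [ 0     0      0     1       0 ]
R1 := R1 + 1/2·R4
  [ 1  -3/8      0  0     3/2 ]
  [ 0     1  -8/15  0  -68/15 ]
  [ 0     0      1  0       1 ]
  [ 0     0      0  1       0 ]
R2 := R2 + 8/15·R3
  [ 1  -3/8  0  0  3/2 ]
  [ 0     1  0  0   -4 ]
  [ 0     0  1  0    1 ]
  [ 0     0  0  1    0 ]
R1 := R1 + 3/8·R2
  [ 1  0  0  0   0 ]
  [ 0  1  0  0  -4 ]
  [ 0  0  1  0   1 ]
  [ 0  0  0  1   0 ]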